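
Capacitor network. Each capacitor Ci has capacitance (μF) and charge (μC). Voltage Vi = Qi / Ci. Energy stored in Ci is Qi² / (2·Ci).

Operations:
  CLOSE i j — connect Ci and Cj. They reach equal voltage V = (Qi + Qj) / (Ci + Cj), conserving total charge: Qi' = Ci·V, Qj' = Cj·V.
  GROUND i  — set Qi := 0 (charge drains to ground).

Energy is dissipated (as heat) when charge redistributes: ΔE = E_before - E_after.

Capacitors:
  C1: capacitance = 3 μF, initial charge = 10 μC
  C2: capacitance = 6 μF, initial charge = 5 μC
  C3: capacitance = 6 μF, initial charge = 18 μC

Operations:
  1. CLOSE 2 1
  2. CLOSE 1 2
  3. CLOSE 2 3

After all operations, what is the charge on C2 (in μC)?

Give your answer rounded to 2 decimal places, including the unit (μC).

Initial: C1(3μF, Q=10μC, V=3.33V), C2(6μF, Q=5μC, V=0.83V), C3(6μF, Q=18μC, V=3.00V)
Op 1: CLOSE 2-1: Q_total=15.00, C_total=9.00, V=1.67; Q2=10.00, Q1=5.00; dissipated=6.250
Op 2: CLOSE 1-2: Q_total=15.00, C_total=9.00, V=1.67; Q1=5.00, Q2=10.00; dissipated=0.000
Op 3: CLOSE 2-3: Q_total=28.00, C_total=12.00, V=2.33; Q2=14.00, Q3=14.00; dissipated=2.667
Final charges: Q1=5.00, Q2=14.00, Q3=14.00

Answer: 14.00 μC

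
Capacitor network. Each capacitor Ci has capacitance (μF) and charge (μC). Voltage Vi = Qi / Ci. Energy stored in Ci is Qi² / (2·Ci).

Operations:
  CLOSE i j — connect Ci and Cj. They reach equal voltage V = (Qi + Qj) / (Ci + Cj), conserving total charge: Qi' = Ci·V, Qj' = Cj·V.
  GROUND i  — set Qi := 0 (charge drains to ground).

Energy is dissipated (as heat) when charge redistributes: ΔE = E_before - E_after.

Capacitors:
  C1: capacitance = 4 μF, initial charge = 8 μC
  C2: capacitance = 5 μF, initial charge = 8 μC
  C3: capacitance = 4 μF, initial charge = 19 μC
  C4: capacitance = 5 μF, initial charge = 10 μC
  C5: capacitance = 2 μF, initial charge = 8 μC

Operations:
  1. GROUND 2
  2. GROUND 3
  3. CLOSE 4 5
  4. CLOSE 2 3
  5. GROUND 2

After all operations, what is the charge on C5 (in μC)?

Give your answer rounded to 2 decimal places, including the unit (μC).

Answer: 5.14 μC

Derivation:
Initial: C1(4μF, Q=8μC, V=2.00V), C2(5μF, Q=8μC, V=1.60V), C3(4μF, Q=19μC, V=4.75V), C4(5μF, Q=10μC, V=2.00V), C5(2μF, Q=8μC, V=4.00V)
Op 1: GROUND 2: Q2=0; energy lost=6.400
Op 2: GROUND 3: Q3=0; energy lost=45.125
Op 3: CLOSE 4-5: Q_total=18.00, C_total=7.00, V=2.57; Q4=12.86, Q5=5.14; dissipated=2.857
Op 4: CLOSE 2-3: Q_total=0.00, C_total=9.00, V=0.00; Q2=0.00, Q3=0.00; dissipated=0.000
Op 5: GROUND 2: Q2=0; energy lost=0.000
Final charges: Q1=8.00, Q2=0.00, Q3=0.00, Q4=12.86, Q5=5.14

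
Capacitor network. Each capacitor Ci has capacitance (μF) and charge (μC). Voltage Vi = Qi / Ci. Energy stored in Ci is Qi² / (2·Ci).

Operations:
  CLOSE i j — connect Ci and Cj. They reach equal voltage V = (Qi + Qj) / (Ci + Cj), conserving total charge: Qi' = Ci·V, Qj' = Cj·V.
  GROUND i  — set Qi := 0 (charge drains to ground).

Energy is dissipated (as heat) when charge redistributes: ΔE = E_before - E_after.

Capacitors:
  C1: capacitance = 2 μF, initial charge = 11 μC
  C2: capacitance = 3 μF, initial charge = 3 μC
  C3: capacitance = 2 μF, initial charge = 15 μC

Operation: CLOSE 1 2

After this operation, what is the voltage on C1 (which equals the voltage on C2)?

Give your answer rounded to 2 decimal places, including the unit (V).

Initial: C1(2μF, Q=11μC, V=5.50V), C2(3μF, Q=3μC, V=1.00V), C3(2μF, Q=15μC, V=7.50V)
Op 1: CLOSE 1-2: Q_total=14.00, C_total=5.00, V=2.80; Q1=5.60, Q2=8.40; dissipated=12.150

Answer: 2.80 V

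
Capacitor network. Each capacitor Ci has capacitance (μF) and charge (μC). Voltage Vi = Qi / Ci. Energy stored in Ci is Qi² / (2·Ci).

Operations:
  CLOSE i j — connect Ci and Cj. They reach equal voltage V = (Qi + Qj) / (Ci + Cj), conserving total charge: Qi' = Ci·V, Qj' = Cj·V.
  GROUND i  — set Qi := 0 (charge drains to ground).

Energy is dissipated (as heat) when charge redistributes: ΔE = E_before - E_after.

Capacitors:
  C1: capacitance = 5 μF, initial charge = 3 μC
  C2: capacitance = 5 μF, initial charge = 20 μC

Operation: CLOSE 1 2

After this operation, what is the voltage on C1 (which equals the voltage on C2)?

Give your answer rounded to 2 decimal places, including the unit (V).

Initial: C1(5μF, Q=3μC, V=0.60V), C2(5μF, Q=20μC, V=4.00V)
Op 1: CLOSE 1-2: Q_total=23.00, C_total=10.00, V=2.30; Q1=11.50, Q2=11.50; dissipated=14.450

Answer: 2.30 V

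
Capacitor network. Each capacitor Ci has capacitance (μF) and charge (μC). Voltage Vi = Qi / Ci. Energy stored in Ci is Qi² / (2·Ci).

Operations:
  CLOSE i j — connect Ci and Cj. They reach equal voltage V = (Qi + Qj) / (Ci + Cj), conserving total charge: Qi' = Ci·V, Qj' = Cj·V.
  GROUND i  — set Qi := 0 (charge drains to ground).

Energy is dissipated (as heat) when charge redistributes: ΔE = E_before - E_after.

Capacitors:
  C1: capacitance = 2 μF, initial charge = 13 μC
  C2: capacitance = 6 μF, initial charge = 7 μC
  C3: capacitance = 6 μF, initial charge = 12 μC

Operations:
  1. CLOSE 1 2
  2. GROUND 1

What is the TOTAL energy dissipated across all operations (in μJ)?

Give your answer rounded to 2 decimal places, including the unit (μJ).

Answer: 27.58 μJ

Derivation:
Initial: C1(2μF, Q=13μC, V=6.50V), C2(6μF, Q=7μC, V=1.17V), C3(6μF, Q=12μC, V=2.00V)
Op 1: CLOSE 1-2: Q_total=20.00, C_total=8.00, V=2.50; Q1=5.00, Q2=15.00; dissipated=21.333
Op 2: GROUND 1: Q1=0; energy lost=6.250
Total dissipated: 27.583 μJ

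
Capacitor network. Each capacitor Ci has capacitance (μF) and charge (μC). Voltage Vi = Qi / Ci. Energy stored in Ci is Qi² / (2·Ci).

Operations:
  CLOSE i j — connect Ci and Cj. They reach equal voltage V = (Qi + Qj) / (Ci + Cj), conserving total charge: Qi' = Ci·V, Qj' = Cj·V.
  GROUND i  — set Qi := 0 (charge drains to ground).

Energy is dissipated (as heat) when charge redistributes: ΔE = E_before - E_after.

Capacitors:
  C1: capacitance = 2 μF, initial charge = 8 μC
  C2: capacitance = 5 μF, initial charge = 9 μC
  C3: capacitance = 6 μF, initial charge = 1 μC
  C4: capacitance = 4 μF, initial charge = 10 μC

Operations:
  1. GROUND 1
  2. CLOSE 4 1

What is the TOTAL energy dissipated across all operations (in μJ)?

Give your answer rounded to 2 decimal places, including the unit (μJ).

Initial: C1(2μF, Q=8μC, V=4.00V), C2(5μF, Q=9μC, V=1.80V), C3(6μF, Q=1μC, V=0.17V), C4(4μF, Q=10μC, V=2.50V)
Op 1: GROUND 1: Q1=0; energy lost=16.000
Op 2: CLOSE 4-1: Q_total=10.00, C_total=6.00, V=1.67; Q4=6.67, Q1=3.33; dissipated=4.167
Total dissipated: 20.167 μJ

Answer: 20.17 μJ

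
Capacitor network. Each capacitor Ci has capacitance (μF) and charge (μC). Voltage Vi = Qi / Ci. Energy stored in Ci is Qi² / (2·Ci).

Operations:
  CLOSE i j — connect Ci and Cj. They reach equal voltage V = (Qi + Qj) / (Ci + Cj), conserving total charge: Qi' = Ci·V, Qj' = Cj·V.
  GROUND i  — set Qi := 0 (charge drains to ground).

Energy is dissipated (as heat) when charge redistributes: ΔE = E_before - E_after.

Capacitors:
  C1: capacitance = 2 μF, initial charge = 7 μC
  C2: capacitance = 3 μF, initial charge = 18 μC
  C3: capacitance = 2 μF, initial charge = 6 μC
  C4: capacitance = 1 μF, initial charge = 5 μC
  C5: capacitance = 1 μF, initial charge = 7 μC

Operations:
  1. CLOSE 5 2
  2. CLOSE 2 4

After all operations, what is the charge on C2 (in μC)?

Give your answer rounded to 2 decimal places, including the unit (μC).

Answer: 17.81 μC

Derivation:
Initial: C1(2μF, Q=7μC, V=3.50V), C2(3μF, Q=18μC, V=6.00V), C3(2μF, Q=6μC, V=3.00V), C4(1μF, Q=5μC, V=5.00V), C5(1μF, Q=7μC, V=7.00V)
Op 1: CLOSE 5-2: Q_total=25.00, C_total=4.00, V=6.25; Q5=6.25, Q2=18.75; dissipated=0.375
Op 2: CLOSE 2-4: Q_total=23.75, C_total=4.00, V=5.94; Q2=17.81, Q4=5.94; dissipated=0.586
Final charges: Q1=7.00, Q2=17.81, Q3=6.00, Q4=5.94, Q5=6.25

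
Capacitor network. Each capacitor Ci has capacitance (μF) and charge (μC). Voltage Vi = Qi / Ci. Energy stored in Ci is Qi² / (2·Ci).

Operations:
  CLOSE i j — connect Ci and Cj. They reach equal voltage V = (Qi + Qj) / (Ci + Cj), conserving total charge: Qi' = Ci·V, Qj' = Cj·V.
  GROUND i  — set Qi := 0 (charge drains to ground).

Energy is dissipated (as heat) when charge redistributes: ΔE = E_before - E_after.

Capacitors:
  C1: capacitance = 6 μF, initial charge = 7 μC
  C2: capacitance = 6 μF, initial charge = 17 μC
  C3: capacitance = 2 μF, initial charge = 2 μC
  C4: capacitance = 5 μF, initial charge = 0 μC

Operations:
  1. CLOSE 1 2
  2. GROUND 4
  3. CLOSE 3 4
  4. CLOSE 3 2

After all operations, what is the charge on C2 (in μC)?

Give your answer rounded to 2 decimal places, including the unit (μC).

Initial: C1(6μF, Q=7μC, V=1.17V), C2(6μF, Q=17μC, V=2.83V), C3(2μF, Q=2μC, V=1.00V), C4(5μF, Q=0μC, V=0.00V)
Op 1: CLOSE 1-2: Q_total=24.00, C_total=12.00, V=2.00; Q1=12.00, Q2=12.00; dissipated=4.167
Op 2: GROUND 4: Q4=0; energy lost=0.000
Op 3: CLOSE 3-4: Q_total=2.00, C_total=7.00, V=0.29; Q3=0.57, Q4=1.43; dissipated=0.714
Op 4: CLOSE 3-2: Q_total=12.57, C_total=8.00, V=1.57; Q3=3.14, Q2=9.43; dissipated=2.204
Final charges: Q1=12.00, Q2=9.43, Q3=3.14, Q4=1.43

Answer: 9.43 μC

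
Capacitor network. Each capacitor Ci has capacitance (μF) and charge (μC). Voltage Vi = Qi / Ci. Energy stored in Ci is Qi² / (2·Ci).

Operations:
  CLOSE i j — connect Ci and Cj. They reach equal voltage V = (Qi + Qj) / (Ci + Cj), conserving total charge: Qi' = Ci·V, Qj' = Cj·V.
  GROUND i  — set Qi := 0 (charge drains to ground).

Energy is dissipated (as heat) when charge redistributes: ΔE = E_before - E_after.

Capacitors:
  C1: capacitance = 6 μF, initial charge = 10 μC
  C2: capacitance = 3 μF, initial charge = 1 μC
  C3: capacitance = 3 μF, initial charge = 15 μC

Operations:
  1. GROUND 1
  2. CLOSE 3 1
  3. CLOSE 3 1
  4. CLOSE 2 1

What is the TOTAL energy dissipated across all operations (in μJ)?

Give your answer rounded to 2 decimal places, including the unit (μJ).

Answer: 35.11 μJ

Derivation:
Initial: C1(6μF, Q=10μC, V=1.67V), C2(3μF, Q=1μC, V=0.33V), C3(3μF, Q=15μC, V=5.00V)
Op 1: GROUND 1: Q1=0; energy lost=8.333
Op 2: CLOSE 3-1: Q_total=15.00, C_total=9.00, V=1.67; Q3=5.00, Q1=10.00; dissipated=25.000
Op 3: CLOSE 3-1: Q_total=15.00, C_total=9.00, V=1.67; Q3=5.00, Q1=10.00; dissipated=0.000
Op 4: CLOSE 2-1: Q_total=11.00, C_total=9.00, V=1.22; Q2=3.67, Q1=7.33; dissipated=1.778
Total dissipated: 35.111 μJ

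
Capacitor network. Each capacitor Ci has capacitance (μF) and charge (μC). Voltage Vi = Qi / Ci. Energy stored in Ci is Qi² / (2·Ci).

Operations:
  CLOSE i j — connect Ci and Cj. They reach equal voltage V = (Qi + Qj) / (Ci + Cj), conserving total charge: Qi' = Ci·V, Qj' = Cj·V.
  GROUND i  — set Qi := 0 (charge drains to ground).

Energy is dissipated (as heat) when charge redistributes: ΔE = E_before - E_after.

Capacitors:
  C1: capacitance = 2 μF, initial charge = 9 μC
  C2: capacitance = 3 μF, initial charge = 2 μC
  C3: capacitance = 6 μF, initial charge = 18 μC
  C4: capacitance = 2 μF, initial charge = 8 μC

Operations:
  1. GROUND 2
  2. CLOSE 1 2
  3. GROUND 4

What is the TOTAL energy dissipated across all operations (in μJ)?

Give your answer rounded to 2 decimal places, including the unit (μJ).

Initial: C1(2μF, Q=9μC, V=4.50V), C2(3μF, Q=2μC, V=0.67V), C3(6μF, Q=18μC, V=3.00V), C4(2μF, Q=8μC, V=4.00V)
Op 1: GROUND 2: Q2=0; energy lost=0.667
Op 2: CLOSE 1-2: Q_total=9.00, C_total=5.00, V=1.80; Q1=3.60, Q2=5.40; dissipated=12.150
Op 3: GROUND 4: Q4=0; energy lost=16.000
Total dissipated: 28.817 μJ

Answer: 28.82 μJ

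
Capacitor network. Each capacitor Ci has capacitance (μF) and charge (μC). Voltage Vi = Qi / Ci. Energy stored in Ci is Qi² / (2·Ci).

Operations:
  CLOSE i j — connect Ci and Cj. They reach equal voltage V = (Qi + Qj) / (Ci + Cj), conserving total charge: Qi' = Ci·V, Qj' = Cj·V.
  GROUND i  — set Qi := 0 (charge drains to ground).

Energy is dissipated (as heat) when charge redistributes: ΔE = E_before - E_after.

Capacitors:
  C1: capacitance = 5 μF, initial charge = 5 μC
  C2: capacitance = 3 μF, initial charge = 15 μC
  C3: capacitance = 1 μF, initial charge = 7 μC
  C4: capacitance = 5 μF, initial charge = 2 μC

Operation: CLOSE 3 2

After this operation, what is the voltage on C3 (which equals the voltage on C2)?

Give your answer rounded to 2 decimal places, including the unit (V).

Answer: 5.50 V

Derivation:
Initial: C1(5μF, Q=5μC, V=1.00V), C2(3μF, Q=15μC, V=5.00V), C3(1μF, Q=7μC, V=7.00V), C4(5μF, Q=2μC, V=0.40V)
Op 1: CLOSE 3-2: Q_total=22.00, C_total=4.00, V=5.50; Q3=5.50, Q2=16.50; dissipated=1.500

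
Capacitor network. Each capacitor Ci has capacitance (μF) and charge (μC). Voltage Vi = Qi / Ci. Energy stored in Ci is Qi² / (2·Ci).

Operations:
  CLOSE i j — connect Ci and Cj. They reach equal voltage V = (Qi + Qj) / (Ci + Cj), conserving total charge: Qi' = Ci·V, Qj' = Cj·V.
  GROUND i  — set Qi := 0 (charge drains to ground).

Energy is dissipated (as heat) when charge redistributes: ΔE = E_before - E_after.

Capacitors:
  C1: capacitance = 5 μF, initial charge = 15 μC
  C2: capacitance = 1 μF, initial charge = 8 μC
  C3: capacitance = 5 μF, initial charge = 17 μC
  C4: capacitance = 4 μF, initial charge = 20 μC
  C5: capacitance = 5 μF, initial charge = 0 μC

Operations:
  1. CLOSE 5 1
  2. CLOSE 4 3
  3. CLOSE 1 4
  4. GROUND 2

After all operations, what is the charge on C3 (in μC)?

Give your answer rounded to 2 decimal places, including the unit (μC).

Initial: C1(5μF, Q=15μC, V=3.00V), C2(1μF, Q=8μC, V=8.00V), C3(5μF, Q=17μC, V=3.40V), C4(4μF, Q=20μC, V=5.00V), C5(5μF, Q=0μC, V=0.00V)
Op 1: CLOSE 5-1: Q_total=15.00, C_total=10.00, V=1.50; Q5=7.50, Q1=7.50; dissipated=11.250
Op 2: CLOSE 4-3: Q_total=37.00, C_total=9.00, V=4.11; Q4=16.44, Q3=20.56; dissipated=2.844
Op 3: CLOSE 1-4: Q_total=23.94, C_total=9.00, V=2.66; Q1=13.30, Q4=10.64; dissipated=7.575
Op 4: GROUND 2: Q2=0; energy lost=32.000
Final charges: Q1=13.30, Q2=0.00, Q3=20.56, Q4=10.64, Q5=7.50

Answer: 20.56 μC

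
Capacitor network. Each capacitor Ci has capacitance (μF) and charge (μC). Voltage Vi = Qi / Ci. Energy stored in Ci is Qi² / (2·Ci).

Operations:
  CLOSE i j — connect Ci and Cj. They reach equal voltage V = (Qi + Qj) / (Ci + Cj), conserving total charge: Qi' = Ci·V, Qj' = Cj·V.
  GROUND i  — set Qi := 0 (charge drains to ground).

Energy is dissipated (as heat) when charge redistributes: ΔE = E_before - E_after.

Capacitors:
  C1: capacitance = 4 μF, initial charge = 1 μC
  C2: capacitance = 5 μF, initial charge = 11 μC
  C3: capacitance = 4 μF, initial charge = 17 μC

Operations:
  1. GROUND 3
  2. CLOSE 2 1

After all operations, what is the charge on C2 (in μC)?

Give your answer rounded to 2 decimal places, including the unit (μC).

Initial: C1(4μF, Q=1μC, V=0.25V), C2(5μF, Q=11μC, V=2.20V), C3(4μF, Q=17μC, V=4.25V)
Op 1: GROUND 3: Q3=0; energy lost=36.125
Op 2: CLOSE 2-1: Q_total=12.00, C_total=9.00, V=1.33; Q2=6.67, Q1=5.33; dissipated=4.225
Final charges: Q1=5.33, Q2=6.67, Q3=0.00

Answer: 6.67 μC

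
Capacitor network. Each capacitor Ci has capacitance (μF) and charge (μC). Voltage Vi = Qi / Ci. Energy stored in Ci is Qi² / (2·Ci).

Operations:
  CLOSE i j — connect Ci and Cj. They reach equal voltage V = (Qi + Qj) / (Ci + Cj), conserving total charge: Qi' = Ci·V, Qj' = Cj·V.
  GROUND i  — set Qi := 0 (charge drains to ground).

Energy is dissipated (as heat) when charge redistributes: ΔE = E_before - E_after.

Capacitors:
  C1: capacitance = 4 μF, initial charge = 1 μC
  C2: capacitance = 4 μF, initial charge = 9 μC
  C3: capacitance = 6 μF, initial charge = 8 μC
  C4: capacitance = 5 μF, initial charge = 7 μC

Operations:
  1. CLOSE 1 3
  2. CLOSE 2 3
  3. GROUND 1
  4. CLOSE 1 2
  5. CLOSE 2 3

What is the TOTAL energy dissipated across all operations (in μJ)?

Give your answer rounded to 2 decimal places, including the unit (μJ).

Initial: C1(4μF, Q=1μC, V=0.25V), C2(4μF, Q=9μC, V=2.25V), C3(6μF, Q=8μC, V=1.33V), C4(5μF, Q=7μC, V=1.40V)
Op 1: CLOSE 1-3: Q_total=9.00, C_total=10.00, V=0.90; Q1=3.60, Q3=5.40; dissipated=1.408
Op 2: CLOSE 2-3: Q_total=14.40, C_total=10.00, V=1.44; Q2=5.76, Q3=8.64; dissipated=2.187
Op 3: GROUND 1: Q1=0; energy lost=1.620
Op 4: CLOSE 1-2: Q_total=5.76, C_total=8.00, V=0.72; Q1=2.88, Q2=2.88; dissipated=2.074
Op 5: CLOSE 2-3: Q_total=11.52, C_total=10.00, V=1.15; Q2=4.61, Q3=6.91; dissipated=0.622
Total dissipated: 7.911 μJ

Answer: 7.91 μJ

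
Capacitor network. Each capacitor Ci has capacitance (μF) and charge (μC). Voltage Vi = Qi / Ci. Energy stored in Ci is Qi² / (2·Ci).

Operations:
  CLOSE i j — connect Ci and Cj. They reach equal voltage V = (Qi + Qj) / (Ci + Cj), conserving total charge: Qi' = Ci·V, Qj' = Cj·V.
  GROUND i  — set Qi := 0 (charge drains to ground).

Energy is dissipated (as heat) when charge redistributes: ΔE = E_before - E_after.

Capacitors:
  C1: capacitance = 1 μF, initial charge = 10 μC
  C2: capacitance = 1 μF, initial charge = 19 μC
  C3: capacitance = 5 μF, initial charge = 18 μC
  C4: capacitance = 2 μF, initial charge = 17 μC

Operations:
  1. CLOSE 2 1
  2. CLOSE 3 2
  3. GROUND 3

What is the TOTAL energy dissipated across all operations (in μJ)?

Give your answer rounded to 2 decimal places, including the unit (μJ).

Answer: 143.10 μJ

Derivation:
Initial: C1(1μF, Q=10μC, V=10.00V), C2(1μF, Q=19μC, V=19.00V), C3(5μF, Q=18μC, V=3.60V), C4(2μF, Q=17μC, V=8.50V)
Op 1: CLOSE 2-1: Q_total=29.00, C_total=2.00, V=14.50; Q2=14.50, Q1=14.50; dissipated=20.250
Op 2: CLOSE 3-2: Q_total=32.50, C_total=6.00, V=5.42; Q3=27.08, Q2=5.42; dissipated=49.504
Op 3: GROUND 3: Q3=0; energy lost=73.351
Total dissipated: 143.105 μJ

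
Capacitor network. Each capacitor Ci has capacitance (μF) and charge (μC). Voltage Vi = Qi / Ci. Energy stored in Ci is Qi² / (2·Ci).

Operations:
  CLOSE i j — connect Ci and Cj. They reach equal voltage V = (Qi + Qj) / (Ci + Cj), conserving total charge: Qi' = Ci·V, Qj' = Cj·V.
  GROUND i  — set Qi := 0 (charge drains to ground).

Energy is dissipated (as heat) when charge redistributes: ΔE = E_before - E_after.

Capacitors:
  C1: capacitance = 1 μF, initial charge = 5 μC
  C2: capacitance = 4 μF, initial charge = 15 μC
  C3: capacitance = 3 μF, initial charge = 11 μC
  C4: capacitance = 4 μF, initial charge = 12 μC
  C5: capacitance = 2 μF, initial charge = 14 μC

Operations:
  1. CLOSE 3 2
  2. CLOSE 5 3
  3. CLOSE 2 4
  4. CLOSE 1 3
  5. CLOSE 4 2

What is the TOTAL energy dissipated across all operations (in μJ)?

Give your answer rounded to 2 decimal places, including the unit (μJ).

Initial: C1(1μF, Q=5μC, V=5.00V), C2(4μF, Q=15μC, V=3.75V), C3(3μF, Q=11μC, V=3.67V), C4(4μF, Q=12μC, V=3.00V), C5(2μF, Q=14μC, V=7.00V)
Op 1: CLOSE 3-2: Q_total=26.00, C_total=7.00, V=3.71; Q3=11.14, Q2=14.86; dissipated=0.006
Op 2: CLOSE 5-3: Q_total=25.14, C_total=5.00, V=5.03; Q5=10.06, Q3=15.09; dissipated=6.478
Op 3: CLOSE 2-4: Q_total=26.86, C_total=8.00, V=3.36; Q2=13.43, Q4=13.43; dissipated=0.510
Op 4: CLOSE 1-3: Q_total=20.09, C_total=4.00, V=5.02; Q1=5.02, Q3=15.06; dissipated=0.000
Op 5: CLOSE 4-2: Q_total=26.86, C_total=8.00, V=3.36; Q4=13.43, Q2=13.43; dissipated=0.000
Total dissipated: 6.994 μJ

Answer: 6.99 μJ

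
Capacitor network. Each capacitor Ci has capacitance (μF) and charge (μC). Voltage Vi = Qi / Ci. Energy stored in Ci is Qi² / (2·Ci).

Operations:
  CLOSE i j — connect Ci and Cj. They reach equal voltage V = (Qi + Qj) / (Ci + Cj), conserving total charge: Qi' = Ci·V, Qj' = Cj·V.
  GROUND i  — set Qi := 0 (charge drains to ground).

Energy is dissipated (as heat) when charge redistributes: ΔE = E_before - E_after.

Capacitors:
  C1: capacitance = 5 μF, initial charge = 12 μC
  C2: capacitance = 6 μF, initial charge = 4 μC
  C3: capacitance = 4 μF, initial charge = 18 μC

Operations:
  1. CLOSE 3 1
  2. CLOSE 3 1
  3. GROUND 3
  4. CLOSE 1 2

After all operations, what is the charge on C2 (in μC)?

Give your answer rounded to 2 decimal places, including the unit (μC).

Initial: C1(5μF, Q=12μC, V=2.40V), C2(6μF, Q=4μC, V=0.67V), C3(4μF, Q=18μC, V=4.50V)
Op 1: CLOSE 3-1: Q_total=30.00, C_total=9.00, V=3.33; Q3=13.33, Q1=16.67; dissipated=4.900
Op 2: CLOSE 3-1: Q_total=30.00, C_total=9.00, V=3.33; Q3=13.33, Q1=16.67; dissipated=0.000
Op 3: GROUND 3: Q3=0; energy lost=22.222
Op 4: CLOSE 1-2: Q_total=20.67, C_total=11.00, V=1.88; Q1=9.39, Q2=11.27; dissipated=9.697
Final charges: Q1=9.39, Q2=11.27, Q3=0.00

Answer: 11.27 μC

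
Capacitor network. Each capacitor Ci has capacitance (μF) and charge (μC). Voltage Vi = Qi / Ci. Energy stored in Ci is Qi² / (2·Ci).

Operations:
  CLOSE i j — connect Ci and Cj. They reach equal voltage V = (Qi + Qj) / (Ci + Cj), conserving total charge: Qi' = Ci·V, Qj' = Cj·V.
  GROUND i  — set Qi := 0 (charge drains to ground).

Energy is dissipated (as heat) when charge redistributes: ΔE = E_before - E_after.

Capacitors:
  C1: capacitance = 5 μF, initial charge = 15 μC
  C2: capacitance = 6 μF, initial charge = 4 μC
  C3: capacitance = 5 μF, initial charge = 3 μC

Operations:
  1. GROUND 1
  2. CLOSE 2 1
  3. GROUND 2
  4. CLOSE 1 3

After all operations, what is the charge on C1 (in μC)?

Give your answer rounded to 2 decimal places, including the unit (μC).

Answer: 2.41 μC

Derivation:
Initial: C1(5μF, Q=15μC, V=3.00V), C2(6μF, Q=4μC, V=0.67V), C3(5μF, Q=3μC, V=0.60V)
Op 1: GROUND 1: Q1=0; energy lost=22.500
Op 2: CLOSE 2-1: Q_total=4.00, C_total=11.00, V=0.36; Q2=2.18, Q1=1.82; dissipated=0.606
Op 3: GROUND 2: Q2=0; energy lost=0.397
Op 4: CLOSE 1-3: Q_total=4.82, C_total=10.00, V=0.48; Q1=2.41, Q3=2.41; dissipated=0.070
Final charges: Q1=2.41, Q2=0.00, Q3=2.41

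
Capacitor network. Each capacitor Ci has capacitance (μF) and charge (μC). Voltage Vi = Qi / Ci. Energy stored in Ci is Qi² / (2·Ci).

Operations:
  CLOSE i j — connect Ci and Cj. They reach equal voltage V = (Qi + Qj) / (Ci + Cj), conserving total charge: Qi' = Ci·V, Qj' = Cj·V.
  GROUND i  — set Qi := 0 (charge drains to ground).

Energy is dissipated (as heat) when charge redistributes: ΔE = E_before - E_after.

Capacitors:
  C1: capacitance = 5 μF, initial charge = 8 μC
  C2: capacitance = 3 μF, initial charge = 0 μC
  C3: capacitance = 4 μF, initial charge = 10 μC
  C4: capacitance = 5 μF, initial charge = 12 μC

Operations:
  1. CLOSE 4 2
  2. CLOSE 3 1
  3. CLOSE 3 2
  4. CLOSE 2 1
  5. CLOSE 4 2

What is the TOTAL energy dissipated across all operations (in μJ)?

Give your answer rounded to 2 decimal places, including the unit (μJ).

Initial: C1(5μF, Q=8μC, V=1.60V), C2(3μF, Q=0μC, V=0.00V), C3(4μF, Q=10μC, V=2.50V), C4(5μF, Q=12μC, V=2.40V)
Op 1: CLOSE 4-2: Q_total=12.00, C_total=8.00, V=1.50; Q4=7.50, Q2=4.50; dissipated=5.400
Op 2: CLOSE 3-1: Q_total=18.00, C_total=9.00, V=2.00; Q3=8.00, Q1=10.00; dissipated=0.900
Op 3: CLOSE 3-2: Q_total=12.50, C_total=7.00, V=1.79; Q3=7.14, Q2=5.36; dissipated=0.214
Op 4: CLOSE 2-1: Q_total=15.36, C_total=8.00, V=1.92; Q2=5.76, Q1=9.60; dissipated=0.043
Op 5: CLOSE 4-2: Q_total=13.26, C_total=8.00, V=1.66; Q4=8.29, Q2=4.97; dissipated=0.165
Total dissipated: 6.722 μJ

Answer: 6.72 μJ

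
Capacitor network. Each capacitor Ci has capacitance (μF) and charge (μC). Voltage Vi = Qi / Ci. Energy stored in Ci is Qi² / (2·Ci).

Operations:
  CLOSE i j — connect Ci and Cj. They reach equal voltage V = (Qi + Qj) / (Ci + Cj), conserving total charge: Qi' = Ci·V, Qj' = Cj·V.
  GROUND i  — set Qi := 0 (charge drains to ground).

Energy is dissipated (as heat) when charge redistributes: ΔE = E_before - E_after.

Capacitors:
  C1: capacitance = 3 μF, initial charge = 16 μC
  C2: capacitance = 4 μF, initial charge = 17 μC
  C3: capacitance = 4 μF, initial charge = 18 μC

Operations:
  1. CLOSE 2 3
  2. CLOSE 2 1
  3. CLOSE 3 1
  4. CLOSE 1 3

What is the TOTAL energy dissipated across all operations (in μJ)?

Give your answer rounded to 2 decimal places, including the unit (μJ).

Answer: 0.99 μJ

Derivation:
Initial: C1(3μF, Q=16μC, V=5.33V), C2(4μF, Q=17μC, V=4.25V), C3(4μF, Q=18μC, V=4.50V)
Op 1: CLOSE 2-3: Q_total=35.00, C_total=8.00, V=4.38; Q2=17.50, Q3=17.50; dissipated=0.062
Op 2: CLOSE 2-1: Q_total=33.50, C_total=7.00, V=4.79; Q2=19.14, Q1=14.36; dissipated=0.787
Op 3: CLOSE 3-1: Q_total=31.86, C_total=7.00, V=4.55; Q3=18.20, Q1=13.65; dissipated=0.145
Op 4: CLOSE 1-3: Q_total=31.86, C_total=7.00, V=4.55; Q1=13.65, Q3=18.20; dissipated=0.000
Total dissipated: 0.994 μJ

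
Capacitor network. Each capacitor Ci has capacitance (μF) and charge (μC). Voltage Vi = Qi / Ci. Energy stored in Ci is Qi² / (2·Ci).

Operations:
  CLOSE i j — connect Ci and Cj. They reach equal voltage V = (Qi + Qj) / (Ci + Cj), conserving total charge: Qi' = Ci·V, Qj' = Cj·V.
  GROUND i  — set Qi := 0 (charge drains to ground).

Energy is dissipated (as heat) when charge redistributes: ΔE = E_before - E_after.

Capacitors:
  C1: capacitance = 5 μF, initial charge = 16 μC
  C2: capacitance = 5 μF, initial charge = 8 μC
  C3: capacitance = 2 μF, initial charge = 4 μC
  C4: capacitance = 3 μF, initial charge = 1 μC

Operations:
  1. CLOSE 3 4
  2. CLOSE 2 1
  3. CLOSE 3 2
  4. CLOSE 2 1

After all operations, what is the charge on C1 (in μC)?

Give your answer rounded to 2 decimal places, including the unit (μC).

Initial: C1(5μF, Q=16μC, V=3.20V), C2(5μF, Q=8μC, V=1.60V), C3(2μF, Q=4μC, V=2.00V), C4(3μF, Q=1μC, V=0.33V)
Op 1: CLOSE 3-4: Q_total=5.00, C_total=5.00, V=1.00; Q3=2.00, Q4=3.00; dissipated=1.667
Op 2: CLOSE 2-1: Q_total=24.00, C_total=10.00, V=2.40; Q2=12.00, Q1=12.00; dissipated=3.200
Op 3: CLOSE 3-2: Q_total=14.00, C_total=7.00, V=2.00; Q3=4.00, Q2=10.00; dissipated=1.400
Op 4: CLOSE 2-1: Q_total=22.00, C_total=10.00, V=2.20; Q2=11.00, Q1=11.00; dissipated=0.200
Final charges: Q1=11.00, Q2=11.00, Q3=4.00, Q4=3.00

Answer: 11.00 μC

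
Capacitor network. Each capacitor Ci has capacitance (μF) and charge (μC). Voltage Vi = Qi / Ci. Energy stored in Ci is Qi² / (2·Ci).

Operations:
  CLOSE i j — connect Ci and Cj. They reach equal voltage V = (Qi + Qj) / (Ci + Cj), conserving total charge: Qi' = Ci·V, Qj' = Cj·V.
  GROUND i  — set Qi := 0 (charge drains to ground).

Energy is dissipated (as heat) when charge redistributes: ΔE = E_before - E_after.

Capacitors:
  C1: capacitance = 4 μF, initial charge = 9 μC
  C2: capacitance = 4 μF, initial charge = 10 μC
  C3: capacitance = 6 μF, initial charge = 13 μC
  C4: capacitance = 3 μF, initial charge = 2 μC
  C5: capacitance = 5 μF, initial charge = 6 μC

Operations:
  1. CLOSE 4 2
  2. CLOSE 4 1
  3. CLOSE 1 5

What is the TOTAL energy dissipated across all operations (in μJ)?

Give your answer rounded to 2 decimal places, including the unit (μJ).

Answer: 3.87 μJ

Derivation:
Initial: C1(4μF, Q=9μC, V=2.25V), C2(4μF, Q=10μC, V=2.50V), C3(6μF, Q=13μC, V=2.17V), C4(3μF, Q=2μC, V=0.67V), C5(5μF, Q=6μC, V=1.20V)
Op 1: CLOSE 4-2: Q_total=12.00, C_total=7.00, V=1.71; Q4=5.14, Q2=6.86; dissipated=2.881
Op 2: CLOSE 4-1: Q_total=14.14, C_total=7.00, V=2.02; Q4=6.06, Q1=8.08; dissipated=0.246
Op 3: CLOSE 1-5: Q_total=14.08, C_total=9.00, V=1.56; Q1=6.26, Q5=7.82; dissipated=0.748
Total dissipated: 3.875 μJ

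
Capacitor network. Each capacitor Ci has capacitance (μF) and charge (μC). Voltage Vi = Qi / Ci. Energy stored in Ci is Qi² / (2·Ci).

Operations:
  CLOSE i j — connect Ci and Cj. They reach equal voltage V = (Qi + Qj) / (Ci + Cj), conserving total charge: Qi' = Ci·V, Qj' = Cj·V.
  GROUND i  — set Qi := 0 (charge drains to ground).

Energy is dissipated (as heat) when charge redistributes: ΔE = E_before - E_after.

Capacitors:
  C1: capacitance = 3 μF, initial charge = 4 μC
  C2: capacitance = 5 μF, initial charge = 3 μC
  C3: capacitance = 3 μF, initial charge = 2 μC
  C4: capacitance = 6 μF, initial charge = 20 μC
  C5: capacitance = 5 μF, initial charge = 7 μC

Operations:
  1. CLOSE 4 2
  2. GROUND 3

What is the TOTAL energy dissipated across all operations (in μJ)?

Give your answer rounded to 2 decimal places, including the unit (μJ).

Answer: 10.85 μJ

Derivation:
Initial: C1(3μF, Q=4μC, V=1.33V), C2(5μF, Q=3μC, V=0.60V), C3(3μF, Q=2μC, V=0.67V), C4(6μF, Q=20μC, V=3.33V), C5(5μF, Q=7μC, V=1.40V)
Op 1: CLOSE 4-2: Q_total=23.00, C_total=11.00, V=2.09; Q4=12.55, Q2=10.45; dissipated=10.188
Op 2: GROUND 3: Q3=0; energy lost=0.667
Total dissipated: 10.855 μJ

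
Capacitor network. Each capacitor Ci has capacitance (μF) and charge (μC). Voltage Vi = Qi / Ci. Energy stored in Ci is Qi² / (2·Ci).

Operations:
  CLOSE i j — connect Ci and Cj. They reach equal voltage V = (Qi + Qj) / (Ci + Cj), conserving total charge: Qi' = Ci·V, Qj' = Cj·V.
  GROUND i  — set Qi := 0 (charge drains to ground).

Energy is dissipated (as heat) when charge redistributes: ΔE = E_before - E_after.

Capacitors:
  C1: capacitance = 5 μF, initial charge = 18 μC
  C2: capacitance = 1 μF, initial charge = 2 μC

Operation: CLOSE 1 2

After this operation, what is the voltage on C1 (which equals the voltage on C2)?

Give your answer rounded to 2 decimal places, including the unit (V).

Initial: C1(5μF, Q=18μC, V=3.60V), C2(1μF, Q=2μC, V=2.00V)
Op 1: CLOSE 1-2: Q_total=20.00, C_total=6.00, V=3.33; Q1=16.67, Q2=3.33; dissipated=1.067

Answer: 3.33 V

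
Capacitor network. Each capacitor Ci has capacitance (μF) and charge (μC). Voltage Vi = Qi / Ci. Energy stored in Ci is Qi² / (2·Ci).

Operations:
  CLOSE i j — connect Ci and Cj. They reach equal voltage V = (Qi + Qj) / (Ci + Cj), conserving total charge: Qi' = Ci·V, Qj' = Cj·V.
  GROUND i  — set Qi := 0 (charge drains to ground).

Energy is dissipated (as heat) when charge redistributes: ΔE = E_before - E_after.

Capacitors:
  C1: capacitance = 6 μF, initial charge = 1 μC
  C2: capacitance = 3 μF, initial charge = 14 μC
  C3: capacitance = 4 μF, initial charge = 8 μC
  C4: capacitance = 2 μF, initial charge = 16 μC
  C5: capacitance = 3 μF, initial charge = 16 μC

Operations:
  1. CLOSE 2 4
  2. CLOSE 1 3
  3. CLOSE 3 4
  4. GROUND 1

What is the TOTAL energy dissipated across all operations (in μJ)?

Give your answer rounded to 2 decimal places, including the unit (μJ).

Initial: C1(6μF, Q=1μC, V=0.17V), C2(3μF, Q=14μC, V=4.67V), C3(4μF, Q=8μC, V=2.00V), C4(2μF, Q=16μC, V=8.00V), C5(3μF, Q=16μC, V=5.33V)
Op 1: CLOSE 2-4: Q_total=30.00, C_total=5.00, V=6.00; Q2=18.00, Q4=12.00; dissipated=6.667
Op 2: CLOSE 1-3: Q_total=9.00, C_total=10.00, V=0.90; Q1=5.40, Q3=3.60; dissipated=4.033
Op 3: CLOSE 3-4: Q_total=15.60, C_total=6.00, V=2.60; Q3=10.40, Q4=5.20; dissipated=17.340
Op 4: GROUND 1: Q1=0; energy lost=2.430
Total dissipated: 30.470 μJ

Answer: 30.47 μJ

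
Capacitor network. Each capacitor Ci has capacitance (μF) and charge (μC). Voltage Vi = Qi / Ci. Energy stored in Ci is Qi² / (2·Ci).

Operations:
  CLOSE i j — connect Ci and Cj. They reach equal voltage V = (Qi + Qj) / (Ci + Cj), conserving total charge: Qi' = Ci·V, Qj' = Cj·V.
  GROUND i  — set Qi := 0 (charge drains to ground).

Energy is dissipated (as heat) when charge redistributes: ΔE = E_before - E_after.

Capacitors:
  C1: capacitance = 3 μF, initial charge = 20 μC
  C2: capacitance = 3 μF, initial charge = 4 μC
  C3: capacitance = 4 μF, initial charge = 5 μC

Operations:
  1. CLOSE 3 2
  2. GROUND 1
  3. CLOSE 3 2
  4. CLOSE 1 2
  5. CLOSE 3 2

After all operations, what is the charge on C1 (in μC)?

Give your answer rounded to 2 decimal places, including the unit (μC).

Initial: C1(3μF, Q=20μC, V=6.67V), C2(3μF, Q=4μC, V=1.33V), C3(4μF, Q=5μC, V=1.25V)
Op 1: CLOSE 3-2: Q_total=9.00, C_total=7.00, V=1.29; Q3=5.14, Q2=3.86; dissipated=0.006
Op 2: GROUND 1: Q1=0; energy lost=66.667
Op 3: CLOSE 3-2: Q_total=9.00, C_total=7.00, V=1.29; Q3=5.14, Q2=3.86; dissipated=0.000
Op 4: CLOSE 1-2: Q_total=3.86, C_total=6.00, V=0.64; Q1=1.93, Q2=1.93; dissipated=1.240
Op 5: CLOSE 3-2: Q_total=7.07, C_total=7.00, V=1.01; Q3=4.04, Q2=3.03; dissipated=0.354
Final charges: Q1=1.93, Q2=3.03, Q3=4.04

Answer: 1.93 μC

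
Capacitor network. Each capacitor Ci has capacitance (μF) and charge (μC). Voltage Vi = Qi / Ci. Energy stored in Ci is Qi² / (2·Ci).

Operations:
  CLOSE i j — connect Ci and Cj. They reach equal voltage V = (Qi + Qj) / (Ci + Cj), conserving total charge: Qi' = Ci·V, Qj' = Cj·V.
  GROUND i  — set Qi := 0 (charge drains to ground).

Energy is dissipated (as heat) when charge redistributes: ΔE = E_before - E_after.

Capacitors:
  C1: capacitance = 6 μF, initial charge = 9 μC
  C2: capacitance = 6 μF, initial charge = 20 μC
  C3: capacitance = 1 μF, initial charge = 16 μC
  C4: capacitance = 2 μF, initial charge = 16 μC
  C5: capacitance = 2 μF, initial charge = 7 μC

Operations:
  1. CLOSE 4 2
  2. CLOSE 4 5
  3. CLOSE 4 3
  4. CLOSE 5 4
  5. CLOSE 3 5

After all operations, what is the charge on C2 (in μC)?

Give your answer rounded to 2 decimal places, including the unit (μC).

Initial: C1(6μF, Q=9μC, V=1.50V), C2(6μF, Q=20μC, V=3.33V), C3(1μF, Q=16μC, V=16.00V), C4(2μF, Q=16μC, V=8.00V), C5(2μF, Q=7μC, V=3.50V)
Op 1: CLOSE 4-2: Q_total=36.00, C_total=8.00, V=4.50; Q4=9.00, Q2=27.00; dissipated=16.333
Op 2: CLOSE 4-5: Q_total=16.00, C_total=4.00, V=4.00; Q4=8.00, Q5=8.00; dissipated=0.500
Op 3: CLOSE 4-3: Q_total=24.00, C_total=3.00, V=8.00; Q4=16.00, Q3=8.00; dissipated=48.000
Op 4: CLOSE 5-4: Q_total=24.00, C_total=4.00, V=6.00; Q5=12.00, Q4=12.00; dissipated=8.000
Op 5: CLOSE 3-5: Q_total=20.00, C_total=3.00, V=6.67; Q3=6.67, Q5=13.33; dissipated=1.333
Final charges: Q1=9.00, Q2=27.00, Q3=6.67, Q4=12.00, Q5=13.33

Answer: 27.00 μC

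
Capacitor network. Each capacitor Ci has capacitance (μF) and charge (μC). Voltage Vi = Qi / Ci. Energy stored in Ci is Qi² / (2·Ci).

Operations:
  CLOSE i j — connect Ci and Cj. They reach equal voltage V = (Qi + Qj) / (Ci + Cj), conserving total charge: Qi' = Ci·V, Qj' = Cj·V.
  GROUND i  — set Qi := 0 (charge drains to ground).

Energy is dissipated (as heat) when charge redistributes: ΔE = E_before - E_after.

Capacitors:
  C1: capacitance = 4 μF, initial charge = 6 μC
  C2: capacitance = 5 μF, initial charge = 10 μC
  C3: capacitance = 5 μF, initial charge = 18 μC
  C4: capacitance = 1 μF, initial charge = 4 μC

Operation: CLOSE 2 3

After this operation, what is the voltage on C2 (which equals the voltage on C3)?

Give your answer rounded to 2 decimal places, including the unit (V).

Answer: 2.80 V

Derivation:
Initial: C1(4μF, Q=6μC, V=1.50V), C2(5μF, Q=10μC, V=2.00V), C3(5μF, Q=18μC, V=3.60V), C4(1μF, Q=4μC, V=4.00V)
Op 1: CLOSE 2-3: Q_total=28.00, C_total=10.00, V=2.80; Q2=14.00, Q3=14.00; dissipated=3.200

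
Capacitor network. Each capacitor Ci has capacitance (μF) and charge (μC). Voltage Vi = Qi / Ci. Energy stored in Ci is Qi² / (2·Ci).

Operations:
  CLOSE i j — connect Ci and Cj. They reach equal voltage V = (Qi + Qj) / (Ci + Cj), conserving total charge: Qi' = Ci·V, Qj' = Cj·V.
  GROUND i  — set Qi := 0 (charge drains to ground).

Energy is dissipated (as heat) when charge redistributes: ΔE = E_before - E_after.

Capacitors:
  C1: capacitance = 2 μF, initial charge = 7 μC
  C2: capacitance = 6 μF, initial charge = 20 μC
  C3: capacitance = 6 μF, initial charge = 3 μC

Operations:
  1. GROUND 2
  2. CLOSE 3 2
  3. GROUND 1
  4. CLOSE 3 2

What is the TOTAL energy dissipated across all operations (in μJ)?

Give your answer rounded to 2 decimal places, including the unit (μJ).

Answer: 45.96 μJ

Derivation:
Initial: C1(2μF, Q=7μC, V=3.50V), C2(6μF, Q=20μC, V=3.33V), C3(6μF, Q=3μC, V=0.50V)
Op 1: GROUND 2: Q2=0; energy lost=33.333
Op 2: CLOSE 3-2: Q_total=3.00, C_total=12.00, V=0.25; Q3=1.50, Q2=1.50; dissipated=0.375
Op 3: GROUND 1: Q1=0; energy lost=12.250
Op 4: CLOSE 3-2: Q_total=3.00, C_total=12.00, V=0.25; Q3=1.50, Q2=1.50; dissipated=0.000
Total dissipated: 45.958 μJ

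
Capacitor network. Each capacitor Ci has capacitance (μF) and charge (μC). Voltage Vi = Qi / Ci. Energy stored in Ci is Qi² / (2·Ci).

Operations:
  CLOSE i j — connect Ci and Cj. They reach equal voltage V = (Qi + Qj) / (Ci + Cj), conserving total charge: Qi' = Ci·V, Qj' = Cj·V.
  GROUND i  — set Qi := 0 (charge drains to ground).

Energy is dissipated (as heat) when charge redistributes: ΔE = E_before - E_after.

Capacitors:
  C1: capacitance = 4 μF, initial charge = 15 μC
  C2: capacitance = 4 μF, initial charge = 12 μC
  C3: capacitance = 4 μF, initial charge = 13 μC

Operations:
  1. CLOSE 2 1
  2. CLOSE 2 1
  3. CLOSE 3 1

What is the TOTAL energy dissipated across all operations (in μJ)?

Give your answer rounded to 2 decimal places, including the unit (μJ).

Initial: C1(4μF, Q=15μC, V=3.75V), C2(4μF, Q=12μC, V=3.00V), C3(4μF, Q=13μC, V=3.25V)
Op 1: CLOSE 2-1: Q_total=27.00, C_total=8.00, V=3.38; Q2=13.50, Q1=13.50; dissipated=0.562
Op 2: CLOSE 2-1: Q_total=27.00, C_total=8.00, V=3.38; Q2=13.50, Q1=13.50; dissipated=0.000
Op 3: CLOSE 3-1: Q_total=26.50, C_total=8.00, V=3.31; Q3=13.25, Q1=13.25; dissipated=0.016
Total dissipated: 0.578 μJ

Answer: 0.58 μJ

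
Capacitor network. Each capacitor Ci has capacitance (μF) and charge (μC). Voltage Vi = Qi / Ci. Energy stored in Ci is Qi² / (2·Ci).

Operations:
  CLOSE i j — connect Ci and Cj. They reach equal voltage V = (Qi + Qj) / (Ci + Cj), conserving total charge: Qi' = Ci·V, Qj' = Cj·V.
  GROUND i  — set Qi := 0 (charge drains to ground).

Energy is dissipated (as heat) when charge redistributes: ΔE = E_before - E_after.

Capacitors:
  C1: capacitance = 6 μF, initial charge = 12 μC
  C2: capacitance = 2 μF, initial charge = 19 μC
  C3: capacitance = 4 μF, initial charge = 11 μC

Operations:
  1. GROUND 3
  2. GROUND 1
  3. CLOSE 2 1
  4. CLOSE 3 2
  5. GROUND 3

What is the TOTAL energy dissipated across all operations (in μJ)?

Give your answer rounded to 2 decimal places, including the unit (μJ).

Answer: 99.83 μJ

Derivation:
Initial: C1(6μF, Q=12μC, V=2.00V), C2(2μF, Q=19μC, V=9.50V), C3(4μF, Q=11μC, V=2.75V)
Op 1: GROUND 3: Q3=0; energy lost=15.125
Op 2: GROUND 1: Q1=0; energy lost=12.000
Op 3: CLOSE 2-1: Q_total=19.00, C_total=8.00, V=2.38; Q2=4.75, Q1=14.25; dissipated=67.688
Op 4: CLOSE 3-2: Q_total=4.75, C_total=6.00, V=0.79; Q3=3.17, Q2=1.58; dissipated=3.760
Op 5: GROUND 3: Q3=0; energy lost=1.253
Total dissipated: 99.826 μJ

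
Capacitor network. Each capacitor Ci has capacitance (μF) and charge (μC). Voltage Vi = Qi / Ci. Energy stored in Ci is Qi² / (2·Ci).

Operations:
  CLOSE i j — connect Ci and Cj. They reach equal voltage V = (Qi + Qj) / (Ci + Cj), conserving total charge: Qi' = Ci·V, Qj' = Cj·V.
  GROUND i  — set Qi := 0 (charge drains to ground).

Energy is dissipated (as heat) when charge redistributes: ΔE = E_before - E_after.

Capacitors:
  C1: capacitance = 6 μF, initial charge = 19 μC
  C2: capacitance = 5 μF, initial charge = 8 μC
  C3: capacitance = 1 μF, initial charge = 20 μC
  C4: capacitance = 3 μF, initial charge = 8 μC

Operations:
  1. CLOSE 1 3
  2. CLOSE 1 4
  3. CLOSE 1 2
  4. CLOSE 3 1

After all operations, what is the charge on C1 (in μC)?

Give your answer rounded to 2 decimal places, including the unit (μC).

Initial: C1(6μF, Q=19μC, V=3.17V), C2(5μF, Q=8μC, V=1.60V), C3(1μF, Q=20μC, V=20.00V), C4(3μF, Q=8μC, V=2.67V)
Op 1: CLOSE 1-3: Q_total=39.00, C_total=7.00, V=5.57; Q1=33.43, Q3=5.57; dissipated=121.440
Op 2: CLOSE 1-4: Q_total=41.43, C_total=9.00, V=4.60; Q1=27.62, Q4=13.81; dissipated=8.438
Op 3: CLOSE 1-2: Q_total=35.62, C_total=11.00, V=3.24; Q1=19.43, Q2=16.19; dissipated=12.299
Op 4: CLOSE 3-1: Q_total=25.00, C_total=7.00, V=3.57; Q3=3.57, Q1=21.43; dissipated=2.333
Final charges: Q1=21.43, Q2=16.19, Q3=3.57, Q4=13.81

Answer: 21.43 μC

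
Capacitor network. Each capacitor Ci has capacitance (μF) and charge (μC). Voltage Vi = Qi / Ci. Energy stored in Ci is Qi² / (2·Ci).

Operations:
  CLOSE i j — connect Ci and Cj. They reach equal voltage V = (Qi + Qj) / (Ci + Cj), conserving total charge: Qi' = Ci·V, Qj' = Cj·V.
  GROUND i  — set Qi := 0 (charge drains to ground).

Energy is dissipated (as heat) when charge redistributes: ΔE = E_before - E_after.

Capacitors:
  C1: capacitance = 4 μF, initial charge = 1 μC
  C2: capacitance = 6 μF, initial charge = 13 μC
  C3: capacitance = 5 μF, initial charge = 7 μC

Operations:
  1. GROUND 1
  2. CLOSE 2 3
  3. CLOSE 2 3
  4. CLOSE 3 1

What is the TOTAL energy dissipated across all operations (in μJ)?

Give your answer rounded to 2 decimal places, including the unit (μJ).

Answer: 4.60 μJ

Derivation:
Initial: C1(4μF, Q=1μC, V=0.25V), C2(6μF, Q=13μC, V=2.17V), C3(5μF, Q=7μC, V=1.40V)
Op 1: GROUND 1: Q1=0; energy lost=0.125
Op 2: CLOSE 2-3: Q_total=20.00, C_total=11.00, V=1.82; Q2=10.91, Q3=9.09; dissipated=0.802
Op 3: CLOSE 2-3: Q_total=20.00, C_total=11.00, V=1.82; Q2=10.91, Q3=9.09; dissipated=0.000
Op 4: CLOSE 3-1: Q_total=9.09, C_total=9.00, V=1.01; Q3=5.05, Q1=4.04; dissipated=3.673
Total dissipated: 4.600 μJ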